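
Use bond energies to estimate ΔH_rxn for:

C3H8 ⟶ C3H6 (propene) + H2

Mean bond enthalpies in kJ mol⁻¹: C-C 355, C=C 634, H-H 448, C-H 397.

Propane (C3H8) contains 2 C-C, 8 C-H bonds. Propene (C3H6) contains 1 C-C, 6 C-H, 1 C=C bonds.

Bonds broken (reactants):
  C-C: 2 × 355 = 710
  C-H: 8 × 397 = 3176
  Σ(broken) = 3886 kJ
Bonds formed (products):
  C-C: 1 × 355 = 355
  C-H: 6 × 397 = 2382
  C=C: 1 × 634 = 634
  H-H: 1 × 448 = 448
  Σ(formed) = 3819 kJ
ΔH = Σ(broken) − Σ(formed) = 3886 − 3819 = +67 kJ

ΔH ≈ +67 kJ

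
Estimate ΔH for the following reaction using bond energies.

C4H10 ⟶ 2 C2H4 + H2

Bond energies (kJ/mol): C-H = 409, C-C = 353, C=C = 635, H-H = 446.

Bonds broken (reactants):
  C-C: 3 × 353 = 1059
  C-H: 10 × 409 = 4090
  Σ(broken) = 5149 kJ
Bonds formed (products):
  C-H: 8 × 409 = 3272
  C=C: 2 × 635 = 1270
  H-H: 1 × 446 = 446
  Σ(formed) = 4988 kJ
ΔH = Σ(broken) − Σ(formed) = 5149 − 4988 = +161 kJ

ΔH ≈ +161 kJ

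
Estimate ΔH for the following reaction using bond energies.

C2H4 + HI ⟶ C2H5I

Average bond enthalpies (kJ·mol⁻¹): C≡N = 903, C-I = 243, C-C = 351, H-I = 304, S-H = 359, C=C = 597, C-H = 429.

Bonds broken (reactants):
  C-H: 4 × 429 = 1716
  C=C: 1 × 597 = 597
  H-I: 1 × 304 = 304
  Σ(broken) = 2617 kJ
Bonds formed (products):
  C-C: 1 × 351 = 351
  C-H: 5 × 429 = 2145
  C-I: 1 × 243 = 243
  Σ(formed) = 2739 kJ
ΔH = Σ(broken) − Σ(formed) = 2617 − 2739 = −122 kJ

ΔH ≈ −122 kJ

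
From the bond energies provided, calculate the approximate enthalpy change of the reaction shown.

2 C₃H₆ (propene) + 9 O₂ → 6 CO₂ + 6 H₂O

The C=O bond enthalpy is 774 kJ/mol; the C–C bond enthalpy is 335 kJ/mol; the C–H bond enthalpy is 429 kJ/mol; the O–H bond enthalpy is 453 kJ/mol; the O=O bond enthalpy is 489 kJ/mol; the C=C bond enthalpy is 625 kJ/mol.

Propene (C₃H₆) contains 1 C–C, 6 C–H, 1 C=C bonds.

Bonds broken (reactants):
  C–C: 2 × 335 = 670
  C–H: 12 × 429 = 5148
  C=C: 2 × 625 = 1250
  O=O: 9 × 489 = 4401
  Σ(broken) = 11469 kJ
Bonds formed (products):
  C=O: 12 × 774 = 9288
  O–H: 12 × 453 = 5436
  Σ(formed) = 14724 kJ
ΔH = Σ(broken) − Σ(formed) = 11469 − 14724 = −3255 kJ

ΔH ≈ −3255 kJ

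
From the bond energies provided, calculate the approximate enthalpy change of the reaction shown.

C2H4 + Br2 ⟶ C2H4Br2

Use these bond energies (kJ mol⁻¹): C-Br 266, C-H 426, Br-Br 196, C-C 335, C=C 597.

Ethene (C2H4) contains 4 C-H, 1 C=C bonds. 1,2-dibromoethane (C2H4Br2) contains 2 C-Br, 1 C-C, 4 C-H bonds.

Bonds broken (reactants):
  Br-Br: 1 × 196 = 196
  C-H: 4 × 426 = 1704
  C=C: 1 × 597 = 597
  Σ(broken) = 2497 kJ
Bonds formed (products):
  C-Br: 2 × 266 = 532
  C-C: 1 × 335 = 335
  C-H: 4 × 426 = 1704
  Σ(formed) = 2571 kJ
ΔH = Σ(broken) − Σ(formed) = 2497 − 2571 = −74 kJ

ΔH ≈ −74 kJ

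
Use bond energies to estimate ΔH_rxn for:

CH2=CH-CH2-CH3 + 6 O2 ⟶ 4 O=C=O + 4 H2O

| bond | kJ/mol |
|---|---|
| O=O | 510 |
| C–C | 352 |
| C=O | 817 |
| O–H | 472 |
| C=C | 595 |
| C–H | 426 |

ΔH ≈ −2545 kJ

Bonds broken (reactants):
  C–C: 2 × 352 = 704
  C–H: 8 × 426 = 3408
  C=C: 1 × 595 = 595
  O=O: 6 × 510 = 3060
  Σ(broken) = 7767 kJ
Bonds formed (products):
  C=O: 8 × 817 = 6536
  O–H: 8 × 472 = 3776
  Σ(formed) = 10312 kJ
ΔH = Σ(broken) − Σ(formed) = 7767 − 10312 = −2545 kJ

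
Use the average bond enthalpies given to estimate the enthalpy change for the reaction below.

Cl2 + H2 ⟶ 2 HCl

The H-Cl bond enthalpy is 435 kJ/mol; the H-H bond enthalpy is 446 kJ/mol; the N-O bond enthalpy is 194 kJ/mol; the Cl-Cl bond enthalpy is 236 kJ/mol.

ΔH ≈ −188 kJ

Bonds broken (reactants):
  Cl-Cl: 1 × 236 = 236
  H-H: 1 × 446 = 446
  Σ(broken) = 682 kJ
Bonds formed (products):
  H-Cl: 2 × 435 = 870
  Σ(formed) = 870 kJ
ΔH = Σ(broken) − Σ(formed) = 682 − 870 = −188 kJ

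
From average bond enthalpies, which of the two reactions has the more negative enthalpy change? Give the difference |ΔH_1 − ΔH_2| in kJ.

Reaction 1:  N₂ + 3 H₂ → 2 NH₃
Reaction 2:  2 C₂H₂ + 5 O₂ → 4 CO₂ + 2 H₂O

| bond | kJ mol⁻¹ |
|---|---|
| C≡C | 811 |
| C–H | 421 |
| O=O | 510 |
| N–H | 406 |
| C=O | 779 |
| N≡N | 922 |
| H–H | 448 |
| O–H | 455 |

Reaction 2, by 2026 kJ

Reaction 1:
  Bonds broken (reactants):
    H–H: 3 × 448 = 1344
    N≡N: 1 × 922 = 922
    Σ(broken) = 2266 kJ
  Bonds formed (products):
    N–H: 6 × 406 = 2436
    Σ(formed) = 2436 kJ
  ΔH_1 = 2266 − 2436 = −170 kJ
Reaction 2:
  Bonds broken (reactants):
    C≡C: 2 × 811 = 1622
    C–H: 4 × 421 = 1684
    O=O: 5 × 510 = 2550
    Σ(broken) = 5856 kJ
  Bonds formed (products):
    C=O: 8 × 779 = 6232
    O–H: 4 × 455 = 1820
    Σ(formed) = 8052 kJ
  ΔH_2 = 5856 − 8052 = −2196 kJ
ΔH_1 − ΔH_2 = +2026 kJ, so reaction 2 has the more negative ΔH; |ΔH_1 − ΔH_2| = 2026 kJ.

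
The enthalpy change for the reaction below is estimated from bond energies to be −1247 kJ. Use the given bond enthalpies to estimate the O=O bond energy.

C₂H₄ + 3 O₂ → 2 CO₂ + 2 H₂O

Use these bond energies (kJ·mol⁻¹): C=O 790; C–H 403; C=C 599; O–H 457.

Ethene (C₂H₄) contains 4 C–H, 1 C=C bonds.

Let D be the O=O bond energy.
Σ(broken) = 4×403 + 1×599 + 3×D = 2211 + 3D
Σ(formed) = 4×790 + 4×457 = 4988
ΔH = Σ(broken) − Σ(formed) = (2211 + 3D) − (4988) = −2777 + 3D
Setting this equal to −1247 kJ gives 3D = 1530, so D = 510 kJ/mol.

D(O=O) ≈ 510 kJ/mol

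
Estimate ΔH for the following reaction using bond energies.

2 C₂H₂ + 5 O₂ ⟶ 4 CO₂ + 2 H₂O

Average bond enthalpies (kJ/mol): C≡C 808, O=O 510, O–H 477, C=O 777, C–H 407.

ΔH ≈ −2330 kJ

Bonds broken (reactants):
  C≡C: 2 × 808 = 1616
  C–H: 4 × 407 = 1628
  O=O: 5 × 510 = 2550
  Σ(broken) = 5794 kJ
Bonds formed (products):
  C=O: 8 × 777 = 6216
  O–H: 4 × 477 = 1908
  Σ(formed) = 8124 kJ
ΔH = Σ(broken) − Σ(formed) = 5794 − 8124 = −2330 kJ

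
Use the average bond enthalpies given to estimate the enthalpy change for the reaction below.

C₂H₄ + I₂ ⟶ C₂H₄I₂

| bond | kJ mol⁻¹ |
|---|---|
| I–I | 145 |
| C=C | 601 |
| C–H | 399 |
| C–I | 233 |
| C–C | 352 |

ΔH ≈ −72 kJ

Bonds broken (reactants):
  C–H: 4 × 399 = 1596
  C=C: 1 × 601 = 601
  I–I: 1 × 145 = 145
  Σ(broken) = 2342 kJ
Bonds formed (products):
  C–C: 1 × 352 = 352
  C–H: 4 × 399 = 1596
  C–I: 2 × 233 = 466
  Σ(formed) = 2414 kJ
ΔH = Σ(broken) − Σ(formed) = 2342 − 2414 = −72 kJ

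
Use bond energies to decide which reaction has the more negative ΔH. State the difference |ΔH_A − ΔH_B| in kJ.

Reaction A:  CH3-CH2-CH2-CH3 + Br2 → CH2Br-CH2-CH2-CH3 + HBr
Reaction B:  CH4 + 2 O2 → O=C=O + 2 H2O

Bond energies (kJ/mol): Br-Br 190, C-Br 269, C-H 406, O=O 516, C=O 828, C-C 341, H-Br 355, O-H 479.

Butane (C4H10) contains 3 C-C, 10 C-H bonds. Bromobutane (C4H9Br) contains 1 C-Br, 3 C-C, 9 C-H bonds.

Reaction A:
  Bonds broken (reactants):
    Br-Br: 1 × 190 = 190
    C-C: 3 × 341 = 1023
    C-H: 10 × 406 = 4060
    Σ(broken) = 5273 kJ
  Bonds formed (products):
    C-Br: 1 × 269 = 269
    C-C: 3 × 341 = 1023
    C-H: 9 × 406 = 3654
    H-Br: 1 × 355 = 355
    Σ(formed) = 5301 kJ
  ΔH_A = 5273 − 5301 = −28 kJ
Reaction B:
  Bonds broken (reactants):
    C-H: 4 × 406 = 1624
    O=O: 2 × 516 = 1032
    Σ(broken) = 2656 kJ
  Bonds formed (products):
    C=O: 2 × 828 = 1656
    O-H: 4 × 479 = 1916
    Σ(formed) = 3572 kJ
  ΔH_B = 2656 − 3572 = −916 kJ
ΔH_A − ΔH_B = +888 kJ, so reaction B has the more negative ΔH; |ΔH_A − ΔH_B| = 888 kJ.

Reaction B, by 888 kJ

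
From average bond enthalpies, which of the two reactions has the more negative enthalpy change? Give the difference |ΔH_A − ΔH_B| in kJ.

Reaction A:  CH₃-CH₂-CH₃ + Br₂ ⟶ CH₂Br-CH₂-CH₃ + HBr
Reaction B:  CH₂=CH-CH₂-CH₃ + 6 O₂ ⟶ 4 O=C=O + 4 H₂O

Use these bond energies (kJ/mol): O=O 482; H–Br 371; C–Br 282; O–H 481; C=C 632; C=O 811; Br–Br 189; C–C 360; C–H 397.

Reaction A:
  Bonds broken (reactants):
    Br–Br: 1 × 189 = 189
    C–C: 2 × 360 = 720
    C–H: 8 × 397 = 3176
    Σ(broken) = 4085 kJ
  Bonds formed (products):
    C–Br: 1 × 282 = 282
    C–C: 2 × 360 = 720
    C–H: 7 × 397 = 2779
    H–Br: 1 × 371 = 371
    Σ(formed) = 4152 kJ
  ΔH_A = 4085 − 4152 = −67 kJ
Reaction B:
  Bonds broken (reactants):
    C–C: 2 × 360 = 720
    C–H: 8 × 397 = 3176
    C=C: 1 × 632 = 632
    O=O: 6 × 482 = 2892
    Σ(broken) = 7420 kJ
  Bonds formed (products):
    C=O: 8 × 811 = 6488
    O–H: 8 × 481 = 3848
    Σ(formed) = 10336 kJ
  ΔH_B = 7420 − 10336 = −2916 kJ
ΔH_A − ΔH_B = +2849 kJ, so reaction B has the more negative ΔH; |ΔH_A − ΔH_B| = 2849 kJ.

Reaction B, by 2849 kJ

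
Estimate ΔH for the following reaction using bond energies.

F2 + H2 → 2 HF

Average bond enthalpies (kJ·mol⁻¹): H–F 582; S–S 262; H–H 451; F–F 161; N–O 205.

Bonds broken (reactants):
  F–F: 1 × 161 = 161
  H–H: 1 × 451 = 451
  Σ(broken) = 612 kJ
Bonds formed (products):
  H–F: 2 × 582 = 1164
  Σ(formed) = 1164 kJ
ΔH = Σ(broken) − Σ(formed) = 612 − 1164 = −552 kJ

ΔH ≈ −552 kJ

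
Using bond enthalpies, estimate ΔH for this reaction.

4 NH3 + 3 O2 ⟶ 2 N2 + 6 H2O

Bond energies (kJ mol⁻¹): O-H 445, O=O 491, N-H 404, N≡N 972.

ΔH ≈ −963 kJ

Bonds broken (reactants):
  N-H: 12 × 404 = 4848
  O=O: 3 × 491 = 1473
  Σ(broken) = 6321 kJ
Bonds formed (products):
  N≡N: 2 × 972 = 1944
  O-H: 12 × 445 = 5340
  Σ(formed) = 7284 kJ
ΔH = Σ(broken) − Σ(formed) = 6321 − 7284 = −963 kJ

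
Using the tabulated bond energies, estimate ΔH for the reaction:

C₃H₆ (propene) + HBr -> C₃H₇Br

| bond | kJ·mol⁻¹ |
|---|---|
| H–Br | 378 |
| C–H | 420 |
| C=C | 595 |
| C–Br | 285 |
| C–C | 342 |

ΔH ≈ −74 kJ

Bonds broken (reactants):
  C–C: 1 × 342 = 342
  C–H: 6 × 420 = 2520
  C=C: 1 × 595 = 595
  H–Br: 1 × 378 = 378
  Σ(broken) = 3835 kJ
Bonds formed (products):
  C–Br: 1 × 285 = 285
  C–C: 2 × 342 = 684
  C–H: 7 × 420 = 2940
  Σ(formed) = 3909 kJ
ΔH = Σ(broken) − Σ(formed) = 3835 − 3909 = −74 kJ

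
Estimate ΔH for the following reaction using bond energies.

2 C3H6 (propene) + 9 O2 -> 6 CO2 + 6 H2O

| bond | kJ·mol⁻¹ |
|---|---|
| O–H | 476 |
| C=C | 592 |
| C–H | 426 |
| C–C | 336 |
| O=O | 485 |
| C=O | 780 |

ΔH ≈ −3739 kJ

Bonds broken (reactants):
  C–C: 2 × 336 = 672
  C–H: 12 × 426 = 5112
  C=C: 2 × 592 = 1184
  O=O: 9 × 485 = 4365
  Σ(broken) = 11333 kJ
Bonds formed (products):
  C=O: 12 × 780 = 9360
  O–H: 12 × 476 = 5712
  Σ(formed) = 15072 kJ
ΔH = Σ(broken) − Σ(formed) = 11333 − 15072 = −3739 kJ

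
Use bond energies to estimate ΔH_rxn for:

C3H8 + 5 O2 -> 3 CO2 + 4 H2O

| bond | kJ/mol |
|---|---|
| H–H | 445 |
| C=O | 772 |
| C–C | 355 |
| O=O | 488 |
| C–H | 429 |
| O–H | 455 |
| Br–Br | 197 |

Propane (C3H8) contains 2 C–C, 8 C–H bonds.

ΔH ≈ −1690 kJ

Bonds broken (reactants):
  C–C: 2 × 355 = 710
  C–H: 8 × 429 = 3432
  O=O: 5 × 488 = 2440
  Σ(broken) = 6582 kJ
Bonds formed (products):
  C=O: 6 × 772 = 4632
  O–H: 8 × 455 = 3640
  Σ(formed) = 8272 kJ
ΔH = Σ(broken) − Σ(formed) = 6582 − 8272 = −1690 kJ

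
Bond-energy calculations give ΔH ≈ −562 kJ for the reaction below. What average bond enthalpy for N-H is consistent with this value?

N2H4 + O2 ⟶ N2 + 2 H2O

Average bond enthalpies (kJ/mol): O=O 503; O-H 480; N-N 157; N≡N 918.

D(N-H) ≈ 404 kJ/mol

Let D be the N-H bond energy.
Σ(broken) = 4×D + 1×157 + 1×503 = 660 + 4D
Σ(formed) = 1×918 + 4×480 = 2838
ΔH = Σ(broken) − Σ(formed) = (660 + 4D) − (2838) = −2178 + 4D
Setting this equal to −562 kJ gives 4D = 1616, so D = 404 kJ/mol.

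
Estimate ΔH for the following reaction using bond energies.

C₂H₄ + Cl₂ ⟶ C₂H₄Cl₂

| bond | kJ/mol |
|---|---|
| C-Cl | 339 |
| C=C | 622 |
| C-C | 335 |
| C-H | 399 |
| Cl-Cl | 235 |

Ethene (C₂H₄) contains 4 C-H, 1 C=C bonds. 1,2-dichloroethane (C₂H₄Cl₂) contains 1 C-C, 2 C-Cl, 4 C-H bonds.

ΔH ≈ −156 kJ

Bonds broken (reactants):
  C-H: 4 × 399 = 1596
  C=C: 1 × 622 = 622
  Cl-Cl: 1 × 235 = 235
  Σ(broken) = 2453 kJ
Bonds formed (products):
  C-C: 1 × 335 = 335
  C-Cl: 2 × 339 = 678
  C-H: 4 × 399 = 1596
  Σ(formed) = 2609 kJ
ΔH = Σ(broken) − Σ(formed) = 2453 − 2609 = −156 kJ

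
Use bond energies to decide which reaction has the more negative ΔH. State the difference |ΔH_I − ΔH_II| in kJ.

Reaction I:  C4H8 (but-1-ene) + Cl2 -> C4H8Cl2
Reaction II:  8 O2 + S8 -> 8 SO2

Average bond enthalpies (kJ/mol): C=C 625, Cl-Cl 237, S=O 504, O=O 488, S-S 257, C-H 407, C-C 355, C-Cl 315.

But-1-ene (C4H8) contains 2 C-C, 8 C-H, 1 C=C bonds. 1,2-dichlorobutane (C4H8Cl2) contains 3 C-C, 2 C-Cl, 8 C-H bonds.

Reaction II, by 1981 kJ

Reaction I:
  Bonds broken (reactants):
    C-C: 2 × 355 = 710
    C-H: 8 × 407 = 3256
    C=C: 1 × 625 = 625
    Cl-Cl: 1 × 237 = 237
    Σ(broken) = 4828 kJ
  Bonds formed (products):
    C-C: 3 × 355 = 1065
    C-Cl: 2 × 315 = 630
    C-H: 8 × 407 = 3256
    Σ(formed) = 4951 kJ
  ΔH_I = 4828 − 4951 = −123 kJ
Reaction II:
  Bonds broken (reactants):
    O=O: 8 × 488 = 3904
    S-S: 8 × 257 = 2056
    Σ(broken) = 5960 kJ
  Bonds formed (products):
    S=O: 16 × 504 = 8064
    Σ(formed) = 8064 kJ
  ΔH_II = 5960 − 8064 = −2104 kJ
ΔH_I − ΔH_II = +1981 kJ, so reaction II has the more negative ΔH; |ΔH_I − ΔH_II| = 1981 kJ.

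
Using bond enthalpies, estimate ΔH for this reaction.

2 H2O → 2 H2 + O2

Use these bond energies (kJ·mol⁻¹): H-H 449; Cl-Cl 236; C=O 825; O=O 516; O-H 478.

ΔH ≈ +498 kJ

Bonds broken (reactants):
  O-H: 4 × 478 = 1912
  Σ(broken) = 1912 kJ
Bonds formed (products):
  H-H: 2 × 449 = 898
  O=O: 1 × 516 = 516
  Σ(formed) = 1414 kJ
ΔH = Σ(broken) − Σ(formed) = 1912 − 1414 = +498 kJ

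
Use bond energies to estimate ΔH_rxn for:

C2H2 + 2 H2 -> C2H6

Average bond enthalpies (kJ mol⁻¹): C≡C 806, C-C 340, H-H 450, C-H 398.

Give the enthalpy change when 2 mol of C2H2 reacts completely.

ΔH = −452 kJ

Bonds broken (reactants):
  C≡C: 1 × 806 = 806
  C-H: 2 × 398 = 796
  H-H: 2 × 450 = 900
  Σ(broken) = 2502 kJ
Bonds formed (products):
  C-C: 1 × 340 = 340
  C-H: 6 × 398 = 2388
  Σ(formed) = 2728 kJ
ΔH = Σ(broken) − Σ(formed) = 2502 − 2728 = −226 kJ
For 2× the reaction as written: 2 × (−226) = −452 kJ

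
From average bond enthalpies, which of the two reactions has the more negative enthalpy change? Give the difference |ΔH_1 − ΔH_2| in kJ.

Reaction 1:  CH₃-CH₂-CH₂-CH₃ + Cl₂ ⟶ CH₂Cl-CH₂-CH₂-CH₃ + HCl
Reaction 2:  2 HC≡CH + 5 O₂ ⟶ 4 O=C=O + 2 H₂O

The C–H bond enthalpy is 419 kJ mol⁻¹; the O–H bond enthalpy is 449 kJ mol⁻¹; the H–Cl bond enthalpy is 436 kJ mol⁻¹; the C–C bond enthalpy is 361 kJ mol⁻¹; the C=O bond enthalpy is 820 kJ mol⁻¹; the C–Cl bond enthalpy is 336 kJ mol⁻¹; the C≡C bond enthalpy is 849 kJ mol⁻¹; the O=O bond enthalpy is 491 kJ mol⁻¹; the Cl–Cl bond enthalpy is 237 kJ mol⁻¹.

Reaction 2, by 2411 kJ

Reaction 1:
  Bonds broken (reactants):
    C–C: 3 × 361 = 1083
    C–H: 10 × 419 = 4190
    Cl–Cl: 1 × 237 = 237
    Σ(broken) = 5510 kJ
  Bonds formed (products):
    C–C: 3 × 361 = 1083
    C–Cl: 1 × 336 = 336
    C–H: 9 × 419 = 3771
    H–Cl: 1 × 436 = 436
    Σ(formed) = 5626 kJ
  ΔH_1 = 5510 − 5626 = −116 kJ
Reaction 2:
  Bonds broken (reactants):
    C≡C: 2 × 849 = 1698
    C–H: 4 × 419 = 1676
    O=O: 5 × 491 = 2455
    Σ(broken) = 5829 kJ
  Bonds formed (products):
    C=O: 8 × 820 = 6560
    O–H: 4 × 449 = 1796
    Σ(formed) = 8356 kJ
  ΔH_2 = 5829 − 8356 = −2527 kJ
ΔH_1 − ΔH_2 = +2411 kJ, so reaction 2 has the more negative ΔH; |ΔH_1 − ΔH_2| = 2411 kJ.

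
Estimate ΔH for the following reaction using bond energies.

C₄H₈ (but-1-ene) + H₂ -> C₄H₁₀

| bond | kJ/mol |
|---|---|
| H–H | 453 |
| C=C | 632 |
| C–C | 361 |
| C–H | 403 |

ΔH ≈ −82 kJ

Bonds broken (reactants):
  C–C: 2 × 361 = 722
  C–H: 8 × 403 = 3224
  C=C: 1 × 632 = 632
  H–H: 1 × 453 = 453
  Σ(broken) = 5031 kJ
Bonds formed (products):
  C–C: 3 × 361 = 1083
  C–H: 10 × 403 = 4030
  Σ(formed) = 5113 kJ
ΔH = Σ(broken) − Σ(formed) = 5031 − 5113 = −82 kJ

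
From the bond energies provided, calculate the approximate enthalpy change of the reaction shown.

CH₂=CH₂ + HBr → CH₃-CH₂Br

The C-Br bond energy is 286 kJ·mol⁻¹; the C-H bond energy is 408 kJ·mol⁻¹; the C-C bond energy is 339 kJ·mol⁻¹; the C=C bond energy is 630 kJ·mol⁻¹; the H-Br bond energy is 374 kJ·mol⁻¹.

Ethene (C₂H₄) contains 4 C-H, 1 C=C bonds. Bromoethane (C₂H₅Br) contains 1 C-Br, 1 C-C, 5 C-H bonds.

Bonds broken (reactants):
  C-H: 4 × 408 = 1632
  C=C: 1 × 630 = 630
  H-Br: 1 × 374 = 374
  Σ(broken) = 2636 kJ
Bonds formed (products):
  C-Br: 1 × 286 = 286
  C-C: 1 × 339 = 339
  C-H: 5 × 408 = 2040
  Σ(formed) = 2665 kJ
ΔH = Σ(broken) − Σ(formed) = 2636 − 2665 = −29 kJ

ΔH ≈ −29 kJ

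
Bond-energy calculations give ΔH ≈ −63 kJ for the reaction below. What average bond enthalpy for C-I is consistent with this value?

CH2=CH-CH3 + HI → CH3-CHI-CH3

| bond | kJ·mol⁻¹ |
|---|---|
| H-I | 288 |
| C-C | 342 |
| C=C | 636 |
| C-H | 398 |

Let D be the C-I bond energy.
Σ(broken) = 1×342 + 6×398 + 1×636 + 1×288 = 3654
Σ(formed) = 2×342 + 7×398 + 1×D = 3470 + D
ΔH = Σ(broken) − Σ(formed) = (3654) − (3470 + D) = +184 − D
Setting this equal to −63 kJ gives D = 247 kJ/mol.

D(C-I) ≈ 247 kJ/mol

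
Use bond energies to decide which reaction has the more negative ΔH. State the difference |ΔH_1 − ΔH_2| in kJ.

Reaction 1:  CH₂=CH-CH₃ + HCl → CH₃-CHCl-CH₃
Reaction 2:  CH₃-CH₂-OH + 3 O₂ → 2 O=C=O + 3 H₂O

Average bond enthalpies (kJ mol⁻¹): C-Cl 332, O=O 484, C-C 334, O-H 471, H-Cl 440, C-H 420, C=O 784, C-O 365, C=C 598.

Reaction 2, by 1192 kJ

Reaction 1:
  Bonds broken (reactants):
    C-C: 1 × 334 = 334
    C-H: 6 × 420 = 2520
    C=C: 1 × 598 = 598
    H-Cl: 1 × 440 = 440
    Σ(broken) = 3892 kJ
  Bonds formed (products):
    C-C: 2 × 334 = 668
    C-Cl: 1 × 332 = 332
    C-H: 7 × 420 = 2940
    Σ(formed) = 3940 kJ
  ΔH_1 = 3892 − 3940 = −48 kJ
Reaction 2:
  Bonds broken (reactants):
    C-C: 1 × 334 = 334
    C-H: 5 × 420 = 2100
    C-O: 1 × 365 = 365
    O-H: 1 × 471 = 471
    O=O: 3 × 484 = 1452
    Σ(broken) = 4722 kJ
  Bonds formed (products):
    C=O: 4 × 784 = 3136
    O-H: 6 × 471 = 2826
    Σ(formed) = 5962 kJ
  ΔH_2 = 4722 − 5962 = −1240 kJ
ΔH_1 − ΔH_2 = +1192 kJ, so reaction 2 has the more negative ΔH; |ΔH_1 − ΔH_2| = 1192 kJ.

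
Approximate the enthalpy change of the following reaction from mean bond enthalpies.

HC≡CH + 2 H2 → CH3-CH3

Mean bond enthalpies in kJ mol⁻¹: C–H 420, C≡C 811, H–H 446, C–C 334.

ΔH ≈ −311 kJ

Bonds broken (reactants):
  C≡C: 1 × 811 = 811
  C–H: 2 × 420 = 840
  H–H: 2 × 446 = 892
  Σ(broken) = 2543 kJ
Bonds formed (products):
  C–C: 1 × 334 = 334
  C–H: 6 × 420 = 2520
  Σ(formed) = 2854 kJ
ΔH = Σ(broken) − Σ(formed) = 2543 − 2854 = −311 kJ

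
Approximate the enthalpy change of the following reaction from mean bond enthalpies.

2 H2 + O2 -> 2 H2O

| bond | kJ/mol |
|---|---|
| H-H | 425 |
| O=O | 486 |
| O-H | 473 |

Bonds broken (reactants):
  H-H: 2 × 425 = 850
  O=O: 1 × 486 = 486
  Σ(broken) = 1336 kJ
Bonds formed (products):
  O-H: 4 × 473 = 1892
  Σ(formed) = 1892 kJ
ΔH = Σ(broken) − Σ(formed) = 1336 − 1892 = −556 kJ

ΔH ≈ −556 kJ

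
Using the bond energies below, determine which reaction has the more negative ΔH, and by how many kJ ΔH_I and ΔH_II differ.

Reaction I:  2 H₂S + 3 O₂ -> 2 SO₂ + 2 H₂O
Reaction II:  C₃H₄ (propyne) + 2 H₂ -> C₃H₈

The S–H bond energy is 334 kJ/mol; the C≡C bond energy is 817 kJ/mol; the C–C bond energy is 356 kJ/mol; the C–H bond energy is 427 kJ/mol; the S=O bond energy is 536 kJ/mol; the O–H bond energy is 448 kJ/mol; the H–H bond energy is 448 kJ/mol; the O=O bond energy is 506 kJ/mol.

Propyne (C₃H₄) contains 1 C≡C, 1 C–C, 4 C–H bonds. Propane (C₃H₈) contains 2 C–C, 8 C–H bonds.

Reaction I, by 731 kJ

Reaction I:
  Bonds broken (reactants):
    O=O: 3 × 506 = 1518
    S–H: 4 × 334 = 1336
    Σ(broken) = 2854 kJ
  Bonds formed (products):
    O–H: 4 × 448 = 1792
    S=O: 4 × 536 = 2144
    Σ(formed) = 3936 kJ
  ΔH_I = 2854 − 3936 = −1082 kJ
Reaction II:
  Bonds broken (reactants):
    C≡C: 1 × 817 = 817
    C–C: 1 × 356 = 356
    C–H: 4 × 427 = 1708
    H–H: 2 × 448 = 896
    Σ(broken) = 3777 kJ
  Bonds formed (products):
    C–C: 2 × 356 = 712
    C–H: 8 × 427 = 3416
    Σ(formed) = 4128 kJ
  ΔH_II = 3777 − 4128 = −351 kJ
ΔH_I − ΔH_II = −731 kJ, so reaction I has the more negative ΔH; |ΔH_I − ΔH_II| = 731 kJ.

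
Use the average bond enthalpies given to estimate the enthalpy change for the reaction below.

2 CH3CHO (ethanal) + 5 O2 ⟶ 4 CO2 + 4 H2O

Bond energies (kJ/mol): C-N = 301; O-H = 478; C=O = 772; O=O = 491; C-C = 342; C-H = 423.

Bonds broken (reactants):
  C-C: 2 × 342 = 684
  C-H: 8 × 423 = 3384
  C=O: 2 × 772 = 1544
  O=O: 5 × 491 = 2455
  Σ(broken) = 8067 kJ
Bonds formed (products):
  C=O: 8 × 772 = 6176
  O-H: 8 × 478 = 3824
  Σ(formed) = 10000 kJ
ΔH = Σ(broken) − Σ(formed) = 8067 − 10000 = −1933 kJ

ΔH ≈ −1933 kJ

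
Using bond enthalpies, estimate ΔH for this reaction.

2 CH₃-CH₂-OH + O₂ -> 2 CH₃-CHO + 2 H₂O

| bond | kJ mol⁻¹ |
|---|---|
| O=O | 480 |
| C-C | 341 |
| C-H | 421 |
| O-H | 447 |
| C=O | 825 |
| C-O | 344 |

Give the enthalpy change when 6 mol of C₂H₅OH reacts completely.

ΔH = −1602 kJ

Bonds broken (reactants):
  C-C: 2 × 341 = 682
  C-H: 10 × 421 = 4210
  C-O: 2 × 344 = 688
  O-H: 2 × 447 = 894
  O=O: 1 × 480 = 480
  Σ(broken) = 6954 kJ
Bonds formed (products):
  C-C: 2 × 341 = 682
  C-H: 8 × 421 = 3368
  C=O: 2 × 825 = 1650
  O-H: 4 × 447 = 1788
  Σ(formed) = 7488 kJ
ΔH = Σ(broken) − Σ(formed) = 6954 − 7488 = −534 kJ
For 3× the reaction as written: 3 × (−534) = −1602 kJ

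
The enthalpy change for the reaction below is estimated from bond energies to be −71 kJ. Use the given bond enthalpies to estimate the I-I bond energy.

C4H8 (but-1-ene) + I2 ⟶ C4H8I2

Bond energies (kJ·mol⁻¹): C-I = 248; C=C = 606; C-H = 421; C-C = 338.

Let D be the I-I bond energy.
Σ(broken) = 2×338 + 8×421 + 1×606 + 1×D = 4650 + D
Σ(formed) = 3×338 + 8×421 + 2×248 = 4878
ΔH = Σ(broken) − Σ(formed) = (4650 + D) − (4878) = −228 + D
Setting this equal to −71 kJ gives D = 157 kJ/mol.

D(I-I) ≈ 157 kJ/mol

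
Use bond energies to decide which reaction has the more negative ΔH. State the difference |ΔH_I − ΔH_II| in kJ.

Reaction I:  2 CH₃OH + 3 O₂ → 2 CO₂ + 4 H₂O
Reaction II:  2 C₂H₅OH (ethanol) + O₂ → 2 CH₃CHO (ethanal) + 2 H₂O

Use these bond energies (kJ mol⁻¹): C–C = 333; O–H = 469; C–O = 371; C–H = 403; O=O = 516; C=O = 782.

Reaction I:
  Bonds broken (reactants):
    C–H: 6 × 403 = 2418
    C–O: 2 × 371 = 742
    O–H: 2 × 469 = 938
    O=O: 3 × 516 = 1548
    Σ(broken) = 5646 kJ
  Bonds formed (products):
    C=O: 4 × 782 = 3128
    O–H: 8 × 469 = 3752
    Σ(formed) = 6880 kJ
  ΔH_I = 5646 − 6880 = −1234 kJ
Reaction II:
  Bonds broken (reactants):
    C–C: 2 × 333 = 666
    C–H: 10 × 403 = 4030
    C–O: 2 × 371 = 742
    O–H: 2 × 469 = 938
    O=O: 1 × 516 = 516
    Σ(broken) = 6892 kJ
  Bonds formed (products):
    C–C: 2 × 333 = 666
    C–H: 8 × 403 = 3224
    C=O: 2 × 782 = 1564
    O–H: 4 × 469 = 1876
    Σ(formed) = 7330 kJ
  ΔH_II = 6892 − 7330 = −438 kJ
ΔH_I − ΔH_II = −796 kJ, so reaction I has the more negative ΔH; |ΔH_I − ΔH_II| = 796 kJ.

Reaction I, by 796 kJ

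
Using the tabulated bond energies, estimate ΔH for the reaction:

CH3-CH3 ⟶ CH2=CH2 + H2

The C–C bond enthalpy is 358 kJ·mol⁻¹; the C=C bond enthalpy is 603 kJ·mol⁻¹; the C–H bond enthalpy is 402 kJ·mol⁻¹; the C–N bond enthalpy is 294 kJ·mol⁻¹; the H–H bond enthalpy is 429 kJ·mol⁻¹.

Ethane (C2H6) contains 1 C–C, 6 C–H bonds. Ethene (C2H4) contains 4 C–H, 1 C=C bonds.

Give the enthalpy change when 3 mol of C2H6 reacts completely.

Bonds broken (reactants):
  C–C: 1 × 358 = 358
  C–H: 6 × 402 = 2412
  Σ(broken) = 2770 kJ
Bonds formed (products):
  C–H: 4 × 402 = 1608
  C=C: 1 × 603 = 603
  H–H: 1 × 429 = 429
  Σ(formed) = 2640 kJ
ΔH = Σ(broken) − Σ(formed) = 2770 − 2640 = +130 kJ
For 3× the reaction as written: 3 × (+130) = +390 kJ

ΔH = +390 kJ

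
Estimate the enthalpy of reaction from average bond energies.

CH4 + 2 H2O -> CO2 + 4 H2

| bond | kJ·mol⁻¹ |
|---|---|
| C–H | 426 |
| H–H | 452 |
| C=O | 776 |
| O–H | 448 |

Bonds broken (reactants):
  C–H: 4 × 426 = 1704
  O–H: 4 × 448 = 1792
  Σ(broken) = 3496 kJ
Bonds formed (products):
  C=O: 2 × 776 = 1552
  H–H: 4 × 452 = 1808
  Σ(formed) = 3360 kJ
ΔH = Σ(broken) − Σ(formed) = 3496 − 3360 = +136 kJ

ΔH ≈ +136 kJ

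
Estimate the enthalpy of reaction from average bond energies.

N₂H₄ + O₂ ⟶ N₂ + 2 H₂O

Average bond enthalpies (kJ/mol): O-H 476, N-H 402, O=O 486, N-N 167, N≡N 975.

ΔH ≈ −618 kJ

Bonds broken (reactants):
  N-H: 4 × 402 = 1608
  N-N: 1 × 167 = 167
  O=O: 1 × 486 = 486
  Σ(broken) = 2261 kJ
Bonds formed (products):
  N≡N: 1 × 975 = 975
  O-H: 4 × 476 = 1904
  Σ(formed) = 2879 kJ
ΔH = Σ(broken) − Σ(formed) = 2261 − 2879 = −618 kJ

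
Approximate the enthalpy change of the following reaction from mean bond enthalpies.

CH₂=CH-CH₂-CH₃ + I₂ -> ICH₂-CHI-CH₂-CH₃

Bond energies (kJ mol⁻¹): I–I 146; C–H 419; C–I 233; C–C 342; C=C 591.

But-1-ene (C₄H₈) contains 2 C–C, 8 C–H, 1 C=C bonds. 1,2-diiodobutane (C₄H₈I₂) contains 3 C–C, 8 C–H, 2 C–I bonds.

ΔH ≈ −71 kJ

Bonds broken (reactants):
  C–C: 2 × 342 = 684
  C–H: 8 × 419 = 3352
  C=C: 1 × 591 = 591
  I–I: 1 × 146 = 146
  Σ(broken) = 4773 kJ
Bonds formed (products):
  C–C: 3 × 342 = 1026
  C–H: 8 × 419 = 3352
  C–I: 2 × 233 = 466
  Σ(formed) = 4844 kJ
ΔH = Σ(broken) − Σ(formed) = 4773 − 4844 = −71 kJ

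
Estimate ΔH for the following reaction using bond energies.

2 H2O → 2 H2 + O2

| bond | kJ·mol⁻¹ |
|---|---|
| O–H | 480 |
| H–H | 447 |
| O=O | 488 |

ΔH ≈ +538 kJ

Bonds broken (reactants):
  O–H: 4 × 480 = 1920
  Σ(broken) = 1920 kJ
Bonds formed (products):
  H–H: 2 × 447 = 894
  O=O: 1 × 488 = 488
  Σ(formed) = 1382 kJ
ΔH = Σ(broken) − Σ(formed) = 1920 − 1382 = +538 kJ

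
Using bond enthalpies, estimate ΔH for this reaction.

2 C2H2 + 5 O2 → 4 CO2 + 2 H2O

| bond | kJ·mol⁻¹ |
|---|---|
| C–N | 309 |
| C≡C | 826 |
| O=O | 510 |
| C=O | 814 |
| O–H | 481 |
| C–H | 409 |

ΔH ≈ −2598 kJ

Bonds broken (reactants):
  C≡C: 2 × 826 = 1652
  C–H: 4 × 409 = 1636
  O=O: 5 × 510 = 2550
  Σ(broken) = 5838 kJ
Bonds formed (products):
  C=O: 8 × 814 = 6512
  O–H: 4 × 481 = 1924
  Σ(formed) = 8436 kJ
ΔH = Σ(broken) − Σ(formed) = 5838 − 8436 = −2598 kJ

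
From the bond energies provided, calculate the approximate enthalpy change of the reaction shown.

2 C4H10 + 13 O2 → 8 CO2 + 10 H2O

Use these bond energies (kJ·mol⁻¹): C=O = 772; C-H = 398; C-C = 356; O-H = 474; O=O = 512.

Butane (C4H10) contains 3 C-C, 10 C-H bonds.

Bonds broken (reactants):
  C-C: 6 × 356 = 2136
  C-H: 20 × 398 = 7960
  O=O: 13 × 512 = 6656
  Σ(broken) = 16752 kJ
Bonds formed (products):
  C=O: 16 × 772 = 12352
  O-H: 20 × 474 = 9480
  Σ(formed) = 21832 kJ
ΔH = Σ(broken) − Σ(formed) = 16752 − 21832 = −5080 kJ

ΔH ≈ −5080 kJ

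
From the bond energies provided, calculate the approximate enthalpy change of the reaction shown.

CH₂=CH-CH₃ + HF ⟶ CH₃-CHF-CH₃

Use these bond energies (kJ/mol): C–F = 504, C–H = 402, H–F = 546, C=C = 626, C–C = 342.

ΔH ≈ −76 kJ

Bonds broken (reactants):
  C–C: 1 × 342 = 342
  C–H: 6 × 402 = 2412
  C=C: 1 × 626 = 626
  H–F: 1 × 546 = 546
  Σ(broken) = 3926 kJ
Bonds formed (products):
  C–C: 2 × 342 = 684
  C–F: 1 × 504 = 504
  C–H: 7 × 402 = 2814
  Σ(formed) = 4002 kJ
ΔH = Σ(broken) − Σ(formed) = 3926 − 4002 = −76 kJ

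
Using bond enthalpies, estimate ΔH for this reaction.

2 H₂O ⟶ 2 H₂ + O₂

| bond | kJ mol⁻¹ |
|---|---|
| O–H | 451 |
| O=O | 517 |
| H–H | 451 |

Bonds broken (reactants):
  O–H: 4 × 451 = 1804
  Σ(broken) = 1804 kJ
Bonds formed (products):
  H–H: 2 × 451 = 902
  O=O: 1 × 517 = 517
  Σ(formed) = 1419 kJ
ΔH = Σ(broken) − Σ(formed) = 1804 − 1419 = +385 kJ

ΔH ≈ +385 kJ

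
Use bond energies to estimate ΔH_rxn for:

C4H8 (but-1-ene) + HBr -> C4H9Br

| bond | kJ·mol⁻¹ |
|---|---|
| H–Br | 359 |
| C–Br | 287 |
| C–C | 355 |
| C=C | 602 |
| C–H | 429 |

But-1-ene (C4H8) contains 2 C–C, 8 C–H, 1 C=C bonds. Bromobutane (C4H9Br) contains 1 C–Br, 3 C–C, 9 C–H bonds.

Bonds broken (reactants):
  C–C: 2 × 355 = 710
  C–H: 8 × 429 = 3432
  C=C: 1 × 602 = 602
  H–Br: 1 × 359 = 359
  Σ(broken) = 5103 kJ
Bonds formed (products):
  C–Br: 1 × 287 = 287
  C–C: 3 × 355 = 1065
  C–H: 9 × 429 = 3861
  Σ(formed) = 5213 kJ
ΔH = Σ(broken) − Σ(formed) = 5103 − 5213 = −110 kJ

ΔH ≈ −110 kJ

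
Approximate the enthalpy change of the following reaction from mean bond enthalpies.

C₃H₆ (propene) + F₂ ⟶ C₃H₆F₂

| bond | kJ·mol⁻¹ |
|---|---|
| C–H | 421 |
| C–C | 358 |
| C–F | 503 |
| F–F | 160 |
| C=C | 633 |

ΔH ≈ −571 kJ

Bonds broken (reactants):
  C–C: 1 × 358 = 358
  C–H: 6 × 421 = 2526
  C=C: 1 × 633 = 633
  F–F: 1 × 160 = 160
  Σ(broken) = 3677 kJ
Bonds formed (products):
  C–C: 2 × 358 = 716
  C–F: 2 × 503 = 1006
  C–H: 6 × 421 = 2526
  Σ(formed) = 4248 kJ
ΔH = Σ(broken) − Σ(formed) = 3677 − 4248 = −571 kJ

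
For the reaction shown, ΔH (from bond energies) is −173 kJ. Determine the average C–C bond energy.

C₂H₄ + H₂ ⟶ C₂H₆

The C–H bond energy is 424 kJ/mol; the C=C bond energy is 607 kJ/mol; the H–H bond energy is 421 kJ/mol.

D(C–C) ≈ 353 kJ/mol

Let D be the C–C bond energy.
Σ(broken) = 4×424 + 1×607 + 1×421 = 2724
Σ(formed) = 1×D + 6×424 = 2544 + D
ΔH = Σ(broken) − Σ(formed) = (2724) − (2544 + D) = +180 − D
Setting this equal to −173 kJ gives D = 353 kJ/mol.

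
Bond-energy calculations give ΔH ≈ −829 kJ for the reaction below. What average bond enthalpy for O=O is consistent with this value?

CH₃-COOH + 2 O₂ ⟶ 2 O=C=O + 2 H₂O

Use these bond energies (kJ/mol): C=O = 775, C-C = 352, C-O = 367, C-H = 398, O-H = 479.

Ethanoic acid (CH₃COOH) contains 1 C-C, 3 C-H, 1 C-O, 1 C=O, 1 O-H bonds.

Let D be the O=O bond energy.
Σ(broken) = 1×352 + 3×398 + 1×367 + 1×775 + 1×479 + 2×D = 3167 + 2D
Σ(formed) = 4×775 + 4×479 = 5016
ΔH = Σ(broken) − Σ(formed) = (3167 + 2D) − (5016) = −1849 + 2D
Setting this equal to −829 kJ gives 2D = 1020, so D = 510 kJ/mol.

D(O=O) ≈ 510 kJ/mol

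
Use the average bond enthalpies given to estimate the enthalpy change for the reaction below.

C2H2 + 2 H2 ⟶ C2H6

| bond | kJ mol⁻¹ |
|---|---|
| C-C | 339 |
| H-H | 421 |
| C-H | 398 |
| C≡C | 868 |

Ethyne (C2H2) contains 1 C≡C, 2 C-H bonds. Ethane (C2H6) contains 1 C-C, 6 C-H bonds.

Bonds broken (reactants):
  C≡C: 1 × 868 = 868
  C-H: 2 × 398 = 796
  H-H: 2 × 421 = 842
  Σ(broken) = 2506 kJ
Bonds formed (products):
  C-C: 1 × 339 = 339
  C-H: 6 × 398 = 2388
  Σ(formed) = 2727 kJ
ΔH = Σ(broken) − Σ(formed) = 2506 − 2727 = −221 kJ

ΔH ≈ −221 kJ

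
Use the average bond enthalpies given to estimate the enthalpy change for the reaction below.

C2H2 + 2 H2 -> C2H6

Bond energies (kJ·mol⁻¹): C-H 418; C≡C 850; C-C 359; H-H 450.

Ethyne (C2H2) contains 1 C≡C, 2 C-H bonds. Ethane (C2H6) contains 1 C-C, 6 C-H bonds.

Bonds broken (reactants):
  C≡C: 1 × 850 = 850
  C-H: 2 × 418 = 836
  H-H: 2 × 450 = 900
  Σ(broken) = 2586 kJ
Bonds formed (products):
  C-C: 1 × 359 = 359
  C-H: 6 × 418 = 2508
  Σ(formed) = 2867 kJ
ΔH = Σ(broken) − Σ(formed) = 2586 − 2867 = −281 kJ

ΔH ≈ −281 kJ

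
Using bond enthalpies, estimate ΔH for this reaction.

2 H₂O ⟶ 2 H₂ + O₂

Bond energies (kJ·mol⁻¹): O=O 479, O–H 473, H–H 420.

Bonds broken (reactants):
  O–H: 4 × 473 = 1892
  Σ(broken) = 1892 kJ
Bonds formed (products):
  H–H: 2 × 420 = 840
  O=O: 1 × 479 = 479
  Σ(formed) = 1319 kJ
ΔH = Σ(broken) − Σ(formed) = 1892 − 1319 = +573 kJ

ΔH ≈ +573 kJ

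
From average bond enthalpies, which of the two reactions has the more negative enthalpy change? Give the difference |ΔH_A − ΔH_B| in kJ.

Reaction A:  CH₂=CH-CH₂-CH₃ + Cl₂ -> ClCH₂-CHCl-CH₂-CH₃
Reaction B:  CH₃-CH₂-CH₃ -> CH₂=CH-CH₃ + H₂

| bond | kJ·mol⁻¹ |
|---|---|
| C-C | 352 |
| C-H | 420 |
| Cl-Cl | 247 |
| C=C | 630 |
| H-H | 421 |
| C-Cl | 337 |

Reaction A:
  Bonds broken (reactants):
    C-C: 2 × 352 = 704
    C-H: 8 × 420 = 3360
    C=C: 1 × 630 = 630
    Cl-Cl: 1 × 247 = 247
    Σ(broken) = 4941 kJ
  Bonds formed (products):
    C-C: 3 × 352 = 1056
    C-Cl: 2 × 337 = 674
    C-H: 8 × 420 = 3360
    Σ(formed) = 5090 kJ
  ΔH_A = 4941 − 5090 = −149 kJ
Reaction B:
  Bonds broken (reactants):
    C-C: 2 × 352 = 704
    C-H: 8 × 420 = 3360
    Σ(broken) = 4064 kJ
  Bonds formed (products):
    C-C: 1 × 352 = 352
    C-H: 6 × 420 = 2520
    C=C: 1 × 630 = 630
    H-H: 1 × 421 = 421
    Σ(formed) = 3923 kJ
  ΔH_B = 4064 − 3923 = +141 kJ
ΔH_A − ΔH_B = −290 kJ, so reaction A has the more negative ΔH; |ΔH_A − ΔH_B| = 290 kJ.

Reaction A, by 290 kJ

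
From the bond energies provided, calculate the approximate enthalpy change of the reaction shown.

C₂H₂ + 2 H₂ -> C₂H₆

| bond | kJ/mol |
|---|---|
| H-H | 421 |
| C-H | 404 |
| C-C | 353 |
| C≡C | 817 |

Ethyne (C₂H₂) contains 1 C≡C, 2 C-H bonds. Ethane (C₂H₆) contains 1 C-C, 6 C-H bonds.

ΔH ≈ −310 kJ

Bonds broken (reactants):
  C≡C: 1 × 817 = 817
  C-H: 2 × 404 = 808
  H-H: 2 × 421 = 842
  Σ(broken) = 2467 kJ
Bonds formed (products):
  C-C: 1 × 353 = 353
  C-H: 6 × 404 = 2424
  Σ(formed) = 2777 kJ
ΔH = Σ(broken) − Σ(formed) = 2467 − 2777 = −310 kJ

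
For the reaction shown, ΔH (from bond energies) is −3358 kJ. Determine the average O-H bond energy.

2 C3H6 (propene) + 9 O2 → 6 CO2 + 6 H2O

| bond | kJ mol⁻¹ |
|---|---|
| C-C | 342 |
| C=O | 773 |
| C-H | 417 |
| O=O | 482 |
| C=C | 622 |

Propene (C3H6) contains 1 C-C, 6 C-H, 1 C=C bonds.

D(O-H) ≈ 446 kJ/mol

Let D be the O-H bond energy.
Σ(broken) = 2×342 + 12×417 + 2×622 + 9×482 = 11270
Σ(formed) = 12×773 + 12×D = 9276 + 12D
ΔH = Σ(broken) − Σ(formed) = (11270) − (9276 + 12D) = +1994 − 12D
Setting this equal to −3358 kJ gives 12D = 5352, so D = 446 kJ/mol.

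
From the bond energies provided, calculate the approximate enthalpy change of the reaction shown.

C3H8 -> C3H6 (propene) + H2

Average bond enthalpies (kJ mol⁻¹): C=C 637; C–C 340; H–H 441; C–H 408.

Bonds broken (reactants):
  C–C: 2 × 340 = 680
  C–H: 8 × 408 = 3264
  Σ(broken) = 3944 kJ
Bonds formed (products):
  C–C: 1 × 340 = 340
  C–H: 6 × 408 = 2448
  C=C: 1 × 637 = 637
  H–H: 1 × 441 = 441
  Σ(formed) = 3866 kJ
ΔH = Σ(broken) − Σ(formed) = 3944 − 3866 = +78 kJ

ΔH ≈ +78 kJ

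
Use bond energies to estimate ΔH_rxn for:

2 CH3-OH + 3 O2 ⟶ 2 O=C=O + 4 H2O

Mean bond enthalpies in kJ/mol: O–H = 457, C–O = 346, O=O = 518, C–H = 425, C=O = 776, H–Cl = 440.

Bonds broken (reactants):
  C–H: 6 × 425 = 2550
  C–O: 2 × 346 = 692
  O–H: 2 × 457 = 914
  O=O: 3 × 518 = 1554
  Σ(broken) = 5710 kJ
Bonds formed (products):
  C=O: 4 × 776 = 3104
  O–H: 8 × 457 = 3656
  Σ(formed) = 6760 kJ
ΔH = Σ(broken) − Σ(formed) = 5710 − 6760 = −1050 kJ

ΔH ≈ −1050 kJ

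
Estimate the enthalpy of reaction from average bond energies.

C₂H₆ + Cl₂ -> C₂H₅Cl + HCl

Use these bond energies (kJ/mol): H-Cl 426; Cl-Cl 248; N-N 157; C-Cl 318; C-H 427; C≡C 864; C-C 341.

Bonds broken (reactants):
  C-C: 1 × 341 = 341
  C-H: 6 × 427 = 2562
  Cl-Cl: 1 × 248 = 248
  Σ(broken) = 3151 kJ
Bonds formed (products):
  C-C: 1 × 341 = 341
  C-Cl: 1 × 318 = 318
  C-H: 5 × 427 = 2135
  H-Cl: 1 × 426 = 426
  Σ(formed) = 3220 kJ
ΔH = Σ(broken) − Σ(formed) = 3151 − 3220 = −69 kJ

ΔH ≈ −69 kJ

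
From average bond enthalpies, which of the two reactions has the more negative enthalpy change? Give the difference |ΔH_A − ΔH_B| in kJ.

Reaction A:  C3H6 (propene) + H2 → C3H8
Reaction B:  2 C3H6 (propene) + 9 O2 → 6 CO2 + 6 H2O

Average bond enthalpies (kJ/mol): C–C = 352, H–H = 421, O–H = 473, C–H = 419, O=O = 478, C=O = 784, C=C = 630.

Reaction A:
  Bonds broken (reactants):
    C–C: 1 × 352 = 352
    C–H: 6 × 419 = 2514
    C=C: 1 × 630 = 630
    H–H: 1 × 421 = 421
    Σ(broken) = 3917 kJ
  Bonds formed (products):
    C–C: 2 × 352 = 704
    C–H: 8 × 419 = 3352
    Σ(formed) = 4056 kJ
  ΔH_A = 3917 − 4056 = −139 kJ
Reaction B:
  Bonds broken (reactants):
    C–C: 2 × 352 = 704
    C–H: 12 × 419 = 5028
    C=C: 2 × 630 = 1260
    O=O: 9 × 478 = 4302
    Σ(broken) = 11294 kJ
  Bonds formed (products):
    C=O: 12 × 784 = 9408
    O–H: 12 × 473 = 5676
    Σ(formed) = 15084 kJ
  ΔH_B = 11294 − 15084 = −3790 kJ
ΔH_A − ΔH_B = +3651 kJ, so reaction B has the more negative ΔH; |ΔH_A − ΔH_B| = 3651 kJ.

Reaction B, by 3651 kJ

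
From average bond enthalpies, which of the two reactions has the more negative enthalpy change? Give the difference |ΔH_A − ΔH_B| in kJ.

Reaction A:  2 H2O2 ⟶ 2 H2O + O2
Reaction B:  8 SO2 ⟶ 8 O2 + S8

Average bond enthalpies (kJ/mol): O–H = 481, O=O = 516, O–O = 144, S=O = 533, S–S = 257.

Reaction A:
  Bonds broken (reactants):
    O–H: 4 × 481 = 1924
    O–O: 2 × 144 = 288
    Σ(broken) = 2212 kJ
  Bonds formed (products):
    O–H: 4 × 481 = 1924
    O=O: 1 × 516 = 516
    Σ(formed) = 2440 kJ
  ΔH_A = 2212 − 2440 = −228 kJ
Reaction B:
  Bonds broken (reactants):
    S=O: 16 × 533 = 8528
    Σ(broken) = 8528 kJ
  Bonds formed (products):
    O=O: 8 × 516 = 4128
    S–S: 8 × 257 = 2056
    Σ(formed) = 6184 kJ
  ΔH_B = 8528 − 6184 = +2344 kJ
ΔH_A − ΔH_B = −2572 kJ, so reaction A has the more negative ΔH; |ΔH_A − ΔH_B| = 2572 kJ.

Reaction A, by 2572 kJ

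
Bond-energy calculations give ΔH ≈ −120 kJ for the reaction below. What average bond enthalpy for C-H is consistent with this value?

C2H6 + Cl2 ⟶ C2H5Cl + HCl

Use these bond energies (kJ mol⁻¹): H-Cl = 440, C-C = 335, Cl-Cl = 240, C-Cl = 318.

Let D be the C-H bond energy.
Σ(broken) = 1×335 + 6×D + 1×240 = 575 + 6D
Σ(formed) = 1×335 + 1×318 + 5×D + 1×440 = 1093 + 5D
ΔH = Σ(broken) − Σ(formed) = (575 + 6D) − (1093 + 5D) = −518 + D
Setting this equal to −120 kJ gives D = 398 kJ/mol.

D(C-H) ≈ 398 kJ/mol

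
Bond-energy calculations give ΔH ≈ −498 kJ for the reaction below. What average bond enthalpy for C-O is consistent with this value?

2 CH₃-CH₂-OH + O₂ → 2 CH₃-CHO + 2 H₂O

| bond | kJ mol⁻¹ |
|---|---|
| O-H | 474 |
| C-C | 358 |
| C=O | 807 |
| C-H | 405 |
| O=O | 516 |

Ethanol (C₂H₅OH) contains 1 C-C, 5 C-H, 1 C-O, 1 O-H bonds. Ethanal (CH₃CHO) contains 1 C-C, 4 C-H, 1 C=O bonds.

D(C-O) ≈ 369 kJ/mol

Let D be the C-O bond energy.
Σ(broken) = 2×358 + 10×405 + 2×D + 2×474 + 1×516 = 6230 + 2D
Σ(formed) = 2×358 + 8×405 + 2×807 + 4×474 = 7466
ΔH = Σ(broken) − Σ(formed) = (6230 + 2D) − (7466) = −1236 + 2D
Setting this equal to −498 kJ gives 2D = 738, so D = 369 kJ/mol.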